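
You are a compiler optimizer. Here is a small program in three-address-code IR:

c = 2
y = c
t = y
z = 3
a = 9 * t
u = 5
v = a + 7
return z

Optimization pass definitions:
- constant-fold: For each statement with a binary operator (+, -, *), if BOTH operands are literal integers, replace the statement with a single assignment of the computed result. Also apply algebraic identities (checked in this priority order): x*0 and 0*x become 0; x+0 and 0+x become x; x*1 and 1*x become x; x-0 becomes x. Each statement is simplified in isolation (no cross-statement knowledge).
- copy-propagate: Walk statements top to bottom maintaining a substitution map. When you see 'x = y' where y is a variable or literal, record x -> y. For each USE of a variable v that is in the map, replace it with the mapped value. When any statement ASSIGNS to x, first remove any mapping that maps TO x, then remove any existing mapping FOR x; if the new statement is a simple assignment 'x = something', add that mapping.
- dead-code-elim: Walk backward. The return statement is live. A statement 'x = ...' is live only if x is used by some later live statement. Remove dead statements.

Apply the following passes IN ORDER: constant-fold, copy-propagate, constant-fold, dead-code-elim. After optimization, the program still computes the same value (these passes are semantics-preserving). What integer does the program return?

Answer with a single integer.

Answer: 3

Derivation:
Initial IR:
  c = 2
  y = c
  t = y
  z = 3
  a = 9 * t
  u = 5
  v = a + 7
  return z
After constant-fold (8 stmts):
  c = 2
  y = c
  t = y
  z = 3
  a = 9 * t
  u = 5
  v = a + 7
  return z
After copy-propagate (8 stmts):
  c = 2
  y = 2
  t = 2
  z = 3
  a = 9 * 2
  u = 5
  v = a + 7
  return 3
After constant-fold (8 stmts):
  c = 2
  y = 2
  t = 2
  z = 3
  a = 18
  u = 5
  v = a + 7
  return 3
After dead-code-elim (1 stmts):
  return 3
Evaluate:
  c = 2  =>  c = 2
  y = c  =>  y = 2
  t = y  =>  t = 2
  z = 3  =>  z = 3
  a = 9 * t  =>  a = 18
  u = 5  =>  u = 5
  v = a + 7  =>  v = 25
  return z = 3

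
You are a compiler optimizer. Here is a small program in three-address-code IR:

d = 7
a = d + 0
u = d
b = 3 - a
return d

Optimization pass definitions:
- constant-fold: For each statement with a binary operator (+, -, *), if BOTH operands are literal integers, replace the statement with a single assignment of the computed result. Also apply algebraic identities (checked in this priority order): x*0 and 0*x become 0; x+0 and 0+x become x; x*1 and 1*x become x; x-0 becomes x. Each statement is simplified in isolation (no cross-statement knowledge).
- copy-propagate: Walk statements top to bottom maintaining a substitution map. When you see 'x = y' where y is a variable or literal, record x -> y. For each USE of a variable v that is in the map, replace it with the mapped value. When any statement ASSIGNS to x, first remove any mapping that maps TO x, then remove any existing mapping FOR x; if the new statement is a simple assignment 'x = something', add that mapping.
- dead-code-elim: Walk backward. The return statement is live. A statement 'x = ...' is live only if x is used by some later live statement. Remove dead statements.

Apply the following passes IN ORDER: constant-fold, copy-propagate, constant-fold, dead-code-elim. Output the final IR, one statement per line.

Answer: return 7

Derivation:
Initial IR:
  d = 7
  a = d + 0
  u = d
  b = 3 - a
  return d
After constant-fold (5 stmts):
  d = 7
  a = d
  u = d
  b = 3 - a
  return d
After copy-propagate (5 stmts):
  d = 7
  a = 7
  u = 7
  b = 3 - 7
  return 7
After constant-fold (5 stmts):
  d = 7
  a = 7
  u = 7
  b = -4
  return 7
After dead-code-elim (1 stmts):
  return 7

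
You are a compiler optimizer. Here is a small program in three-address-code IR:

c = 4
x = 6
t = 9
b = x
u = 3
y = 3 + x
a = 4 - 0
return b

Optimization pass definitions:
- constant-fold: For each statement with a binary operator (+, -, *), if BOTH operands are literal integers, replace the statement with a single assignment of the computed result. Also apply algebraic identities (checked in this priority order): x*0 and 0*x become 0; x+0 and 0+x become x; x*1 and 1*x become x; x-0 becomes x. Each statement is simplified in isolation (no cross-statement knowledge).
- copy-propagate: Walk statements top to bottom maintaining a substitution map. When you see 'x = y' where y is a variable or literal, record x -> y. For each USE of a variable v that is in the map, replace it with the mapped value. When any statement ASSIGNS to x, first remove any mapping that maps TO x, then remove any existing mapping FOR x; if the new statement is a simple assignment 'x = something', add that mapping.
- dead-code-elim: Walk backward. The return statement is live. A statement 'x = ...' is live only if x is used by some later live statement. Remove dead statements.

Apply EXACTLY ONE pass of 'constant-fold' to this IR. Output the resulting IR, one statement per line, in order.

Applying constant-fold statement-by-statement:
  [1] c = 4  (unchanged)
  [2] x = 6  (unchanged)
  [3] t = 9  (unchanged)
  [4] b = x  (unchanged)
  [5] u = 3  (unchanged)
  [6] y = 3 + x  (unchanged)
  [7] a = 4 - 0  -> a = 4
  [8] return b  (unchanged)
Result (8 stmts):
  c = 4
  x = 6
  t = 9
  b = x
  u = 3
  y = 3 + x
  a = 4
  return b

Answer: c = 4
x = 6
t = 9
b = x
u = 3
y = 3 + x
a = 4
return b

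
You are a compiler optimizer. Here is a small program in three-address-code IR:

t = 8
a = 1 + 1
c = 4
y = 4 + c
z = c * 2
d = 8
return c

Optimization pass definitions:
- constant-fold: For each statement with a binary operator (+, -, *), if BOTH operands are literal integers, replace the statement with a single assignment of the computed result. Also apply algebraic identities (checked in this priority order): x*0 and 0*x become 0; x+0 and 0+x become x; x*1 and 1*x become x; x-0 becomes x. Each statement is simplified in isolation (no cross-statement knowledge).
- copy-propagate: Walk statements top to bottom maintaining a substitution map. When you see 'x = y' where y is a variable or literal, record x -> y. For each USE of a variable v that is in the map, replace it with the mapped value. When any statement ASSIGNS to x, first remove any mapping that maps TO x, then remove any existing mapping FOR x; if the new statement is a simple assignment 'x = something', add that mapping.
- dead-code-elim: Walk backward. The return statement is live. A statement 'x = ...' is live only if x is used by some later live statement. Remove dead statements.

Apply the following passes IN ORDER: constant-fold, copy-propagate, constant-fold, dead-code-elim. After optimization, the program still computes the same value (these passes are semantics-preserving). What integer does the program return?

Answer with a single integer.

Initial IR:
  t = 8
  a = 1 + 1
  c = 4
  y = 4 + c
  z = c * 2
  d = 8
  return c
After constant-fold (7 stmts):
  t = 8
  a = 2
  c = 4
  y = 4 + c
  z = c * 2
  d = 8
  return c
After copy-propagate (7 stmts):
  t = 8
  a = 2
  c = 4
  y = 4 + 4
  z = 4 * 2
  d = 8
  return 4
After constant-fold (7 stmts):
  t = 8
  a = 2
  c = 4
  y = 8
  z = 8
  d = 8
  return 4
After dead-code-elim (1 stmts):
  return 4
Evaluate:
  t = 8  =>  t = 8
  a = 1 + 1  =>  a = 2
  c = 4  =>  c = 4
  y = 4 + c  =>  y = 8
  z = c * 2  =>  z = 8
  d = 8  =>  d = 8
  return c = 4

Answer: 4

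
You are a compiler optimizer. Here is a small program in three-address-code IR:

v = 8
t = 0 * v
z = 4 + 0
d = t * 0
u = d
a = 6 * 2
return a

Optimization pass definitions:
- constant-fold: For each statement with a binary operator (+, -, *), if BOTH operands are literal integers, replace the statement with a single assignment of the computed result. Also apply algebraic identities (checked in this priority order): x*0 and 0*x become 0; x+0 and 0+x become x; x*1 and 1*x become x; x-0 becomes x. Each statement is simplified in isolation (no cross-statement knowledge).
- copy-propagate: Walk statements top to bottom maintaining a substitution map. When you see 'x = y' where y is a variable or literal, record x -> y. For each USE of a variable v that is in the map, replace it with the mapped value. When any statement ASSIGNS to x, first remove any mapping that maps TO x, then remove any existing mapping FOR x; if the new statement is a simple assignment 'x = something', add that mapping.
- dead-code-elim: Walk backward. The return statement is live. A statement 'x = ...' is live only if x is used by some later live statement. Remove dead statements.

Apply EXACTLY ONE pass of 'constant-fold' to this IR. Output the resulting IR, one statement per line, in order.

Applying constant-fold statement-by-statement:
  [1] v = 8  (unchanged)
  [2] t = 0 * v  -> t = 0
  [3] z = 4 + 0  -> z = 4
  [4] d = t * 0  -> d = 0
  [5] u = d  (unchanged)
  [6] a = 6 * 2  -> a = 12
  [7] return a  (unchanged)
Result (7 stmts):
  v = 8
  t = 0
  z = 4
  d = 0
  u = d
  a = 12
  return a

Answer: v = 8
t = 0
z = 4
d = 0
u = d
a = 12
return a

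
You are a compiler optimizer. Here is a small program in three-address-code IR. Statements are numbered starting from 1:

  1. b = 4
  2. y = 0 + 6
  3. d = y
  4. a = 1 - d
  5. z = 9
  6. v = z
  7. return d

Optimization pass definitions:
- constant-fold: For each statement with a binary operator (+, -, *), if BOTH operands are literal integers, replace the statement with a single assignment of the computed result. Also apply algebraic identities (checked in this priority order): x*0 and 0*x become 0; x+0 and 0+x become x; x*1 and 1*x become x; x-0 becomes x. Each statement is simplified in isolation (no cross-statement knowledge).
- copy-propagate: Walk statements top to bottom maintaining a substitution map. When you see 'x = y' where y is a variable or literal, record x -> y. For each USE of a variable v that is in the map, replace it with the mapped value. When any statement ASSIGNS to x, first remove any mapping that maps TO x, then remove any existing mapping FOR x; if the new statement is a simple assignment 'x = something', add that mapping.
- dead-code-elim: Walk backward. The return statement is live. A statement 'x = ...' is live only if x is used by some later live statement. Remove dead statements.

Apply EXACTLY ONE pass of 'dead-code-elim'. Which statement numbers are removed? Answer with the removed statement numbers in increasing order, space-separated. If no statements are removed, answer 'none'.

Answer: 1 4 5 6

Derivation:
Backward liveness scan:
Stmt 1 'b = 4': DEAD (b not in live set [])
Stmt 2 'y = 0 + 6': KEEP (y is live); live-in = []
Stmt 3 'd = y': KEEP (d is live); live-in = ['y']
Stmt 4 'a = 1 - d': DEAD (a not in live set ['d'])
Stmt 5 'z = 9': DEAD (z not in live set ['d'])
Stmt 6 'v = z': DEAD (v not in live set ['d'])
Stmt 7 'return d': KEEP (return); live-in = ['d']
Removed statement numbers: [1, 4, 5, 6]
Surviving IR:
  y = 0 + 6
  d = y
  return d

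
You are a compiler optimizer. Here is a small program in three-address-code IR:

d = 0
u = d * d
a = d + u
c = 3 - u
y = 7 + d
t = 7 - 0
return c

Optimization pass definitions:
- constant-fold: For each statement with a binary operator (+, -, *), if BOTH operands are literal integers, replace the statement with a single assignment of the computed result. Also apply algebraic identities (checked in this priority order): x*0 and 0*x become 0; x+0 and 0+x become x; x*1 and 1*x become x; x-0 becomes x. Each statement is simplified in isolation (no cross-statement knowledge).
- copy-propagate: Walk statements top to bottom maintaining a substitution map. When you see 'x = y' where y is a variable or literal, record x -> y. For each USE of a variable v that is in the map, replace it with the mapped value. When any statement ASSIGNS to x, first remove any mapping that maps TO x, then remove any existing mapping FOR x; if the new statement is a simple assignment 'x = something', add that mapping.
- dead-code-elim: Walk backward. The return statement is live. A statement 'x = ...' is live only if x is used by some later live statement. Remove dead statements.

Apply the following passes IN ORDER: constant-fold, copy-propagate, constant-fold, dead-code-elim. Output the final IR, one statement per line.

Initial IR:
  d = 0
  u = d * d
  a = d + u
  c = 3 - u
  y = 7 + d
  t = 7 - 0
  return c
After constant-fold (7 stmts):
  d = 0
  u = d * d
  a = d + u
  c = 3 - u
  y = 7 + d
  t = 7
  return c
After copy-propagate (7 stmts):
  d = 0
  u = 0 * 0
  a = 0 + u
  c = 3 - u
  y = 7 + 0
  t = 7
  return c
After constant-fold (7 stmts):
  d = 0
  u = 0
  a = u
  c = 3 - u
  y = 7
  t = 7
  return c
After dead-code-elim (3 stmts):
  u = 0
  c = 3 - u
  return c

Answer: u = 0
c = 3 - u
return c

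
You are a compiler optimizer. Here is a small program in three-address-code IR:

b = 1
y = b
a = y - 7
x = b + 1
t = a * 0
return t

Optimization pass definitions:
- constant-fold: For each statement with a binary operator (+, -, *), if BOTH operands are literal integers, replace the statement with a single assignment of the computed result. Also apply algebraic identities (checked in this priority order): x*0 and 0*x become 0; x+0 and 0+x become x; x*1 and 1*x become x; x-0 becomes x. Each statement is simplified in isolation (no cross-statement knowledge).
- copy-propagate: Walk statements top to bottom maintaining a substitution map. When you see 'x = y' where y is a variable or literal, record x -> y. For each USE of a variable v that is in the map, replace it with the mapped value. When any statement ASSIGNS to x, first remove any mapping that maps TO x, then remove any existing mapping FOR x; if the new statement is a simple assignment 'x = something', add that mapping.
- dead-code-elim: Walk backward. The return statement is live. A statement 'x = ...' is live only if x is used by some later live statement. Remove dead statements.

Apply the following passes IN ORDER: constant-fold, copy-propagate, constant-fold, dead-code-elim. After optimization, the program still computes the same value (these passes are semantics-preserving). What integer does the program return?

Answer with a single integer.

Answer: 0

Derivation:
Initial IR:
  b = 1
  y = b
  a = y - 7
  x = b + 1
  t = a * 0
  return t
After constant-fold (6 stmts):
  b = 1
  y = b
  a = y - 7
  x = b + 1
  t = 0
  return t
After copy-propagate (6 stmts):
  b = 1
  y = 1
  a = 1 - 7
  x = 1 + 1
  t = 0
  return 0
After constant-fold (6 stmts):
  b = 1
  y = 1
  a = -6
  x = 2
  t = 0
  return 0
After dead-code-elim (1 stmts):
  return 0
Evaluate:
  b = 1  =>  b = 1
  y = b  =>  y = 1
  a = y - 7  =>  a = -6
  x = b + 1  =>  x = 2
  t = a * 0  =>  t = 0
  return t = 0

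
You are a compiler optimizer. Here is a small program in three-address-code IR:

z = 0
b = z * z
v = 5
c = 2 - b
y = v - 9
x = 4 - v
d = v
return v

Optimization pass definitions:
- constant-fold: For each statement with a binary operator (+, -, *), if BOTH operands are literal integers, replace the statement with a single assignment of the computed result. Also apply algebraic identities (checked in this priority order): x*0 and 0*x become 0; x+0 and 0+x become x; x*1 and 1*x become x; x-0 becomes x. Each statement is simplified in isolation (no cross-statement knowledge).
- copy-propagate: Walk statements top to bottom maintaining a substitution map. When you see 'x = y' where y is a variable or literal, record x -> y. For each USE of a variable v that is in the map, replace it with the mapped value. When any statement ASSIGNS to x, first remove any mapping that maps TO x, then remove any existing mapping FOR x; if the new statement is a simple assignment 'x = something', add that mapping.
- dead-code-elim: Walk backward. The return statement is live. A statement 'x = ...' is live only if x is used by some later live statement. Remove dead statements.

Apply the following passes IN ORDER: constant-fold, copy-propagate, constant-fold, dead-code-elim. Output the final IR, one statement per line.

Initial IR:
  z = 0
  b = z * z
  v = 5
  c = 2 - b
  y = v - 9
  x = 4 - v
  d = v
  return v
After constant-fold (8 stmts):
  z = 0
  b = z * z
  v = 5
  c = 2 - b
  y = v - 9
  x = 4 - v
  d = v
  return v
After copy-propagate (8 stmts):
  z = 0
  b = 0 * 0
  v = 5
  c = 2 - b
  y = 5 - 9
  x = 4 - 5
  d = 5
  return 5
After constant-fold (8 stmts):
  z = 0
  b = 0
  v = 5
  c = 2 - b
  y = -4
  x = -1
  d = 5
  return 5
After dead-code-elim (1 stmts):
  return 5

Answer: return 5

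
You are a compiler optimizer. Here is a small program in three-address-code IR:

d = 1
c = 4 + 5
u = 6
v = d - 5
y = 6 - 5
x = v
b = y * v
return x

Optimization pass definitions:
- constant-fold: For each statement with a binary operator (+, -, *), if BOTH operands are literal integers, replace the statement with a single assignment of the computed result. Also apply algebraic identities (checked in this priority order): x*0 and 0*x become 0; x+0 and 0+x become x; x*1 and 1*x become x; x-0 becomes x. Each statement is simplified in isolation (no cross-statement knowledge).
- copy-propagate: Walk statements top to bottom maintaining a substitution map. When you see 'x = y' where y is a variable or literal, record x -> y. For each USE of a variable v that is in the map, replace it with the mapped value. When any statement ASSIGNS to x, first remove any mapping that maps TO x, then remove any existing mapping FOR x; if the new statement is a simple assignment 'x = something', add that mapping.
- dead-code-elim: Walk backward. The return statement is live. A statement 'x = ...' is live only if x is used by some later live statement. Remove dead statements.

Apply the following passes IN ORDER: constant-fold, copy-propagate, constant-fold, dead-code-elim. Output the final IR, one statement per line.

Answer: v = -4
return v

Derivation:
Initial IR:
  d = 1
  c = 4 + 5
  u = 6
  v = d - 5
  y = 6 - 5
  x = v
  b = y * v
  return x
After constant-fold (8 stmts):
  d = 1
  c = 9
  u = 6
  v = d - 5
  y = 1
  x = v
  b = y * v
  return x
After copy-propagate (8 stmts):
  d = 1
  c = 9
  u = 6
  v = 1 - 5
  y = 1
  x = v
  b = 1 * v
  return v
After constant-fold (8 stmts):
  d = 1
  c = 9
  u = 6
  v = -4
  y = 1
  x = v
  b = v
  return v
After dead-code-elim (2 stmts):
  v = -4
  return v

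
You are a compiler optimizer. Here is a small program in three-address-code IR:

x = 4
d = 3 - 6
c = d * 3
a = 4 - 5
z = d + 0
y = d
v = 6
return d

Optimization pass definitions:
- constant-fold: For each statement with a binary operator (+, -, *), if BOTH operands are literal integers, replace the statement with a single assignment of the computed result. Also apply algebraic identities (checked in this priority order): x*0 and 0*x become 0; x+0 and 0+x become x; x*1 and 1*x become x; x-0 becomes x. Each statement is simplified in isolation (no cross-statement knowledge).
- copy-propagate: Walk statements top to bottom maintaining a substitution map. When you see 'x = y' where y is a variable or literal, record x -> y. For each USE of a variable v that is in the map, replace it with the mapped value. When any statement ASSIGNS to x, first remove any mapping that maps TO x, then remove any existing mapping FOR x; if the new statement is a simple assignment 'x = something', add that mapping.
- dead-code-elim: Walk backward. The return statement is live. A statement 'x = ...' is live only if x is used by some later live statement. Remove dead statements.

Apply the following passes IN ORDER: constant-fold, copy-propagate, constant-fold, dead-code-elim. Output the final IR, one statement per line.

Answer: return -3

Derivation:
Initial IR:
  x = 4
  d = 3 - 6
  c = d * 3
  a = 4 - 5
  z = d + 0
  y = d
  v = 6
  return d
After constant-fold (8 stmts):
  x = 4
  d = -3
  c = d * 3
  a = -1
  z = d
  y = d
  v = 6
  return d
After copy-propagate (8 stmts):
  x = 4
  d = -3
  c = -3 * 3
  a = -1
  z = -3
  y = -3
  v = 6
  return -3
After constant-fold (8 stmts):
  x = 4
  d = -3
  c = -9
  a = -1
  z = -3
  y = -3
  v = 6
  return -3
After dead-code-elim (1 stmts):
  return -3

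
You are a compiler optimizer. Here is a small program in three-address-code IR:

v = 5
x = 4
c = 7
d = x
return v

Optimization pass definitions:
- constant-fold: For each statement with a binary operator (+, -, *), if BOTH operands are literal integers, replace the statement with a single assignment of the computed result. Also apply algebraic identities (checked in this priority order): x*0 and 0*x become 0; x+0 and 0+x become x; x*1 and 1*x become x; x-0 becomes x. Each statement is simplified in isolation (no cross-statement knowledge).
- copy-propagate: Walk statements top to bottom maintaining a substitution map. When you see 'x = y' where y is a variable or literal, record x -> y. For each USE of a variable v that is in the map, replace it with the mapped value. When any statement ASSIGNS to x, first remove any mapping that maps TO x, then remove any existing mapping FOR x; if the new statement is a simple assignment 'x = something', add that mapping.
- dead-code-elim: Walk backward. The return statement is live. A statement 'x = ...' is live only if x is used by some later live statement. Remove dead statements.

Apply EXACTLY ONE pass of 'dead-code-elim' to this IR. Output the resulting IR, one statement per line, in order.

Applying dead-code-elim statement-by-statement:
  [5] return v  -> KEEP (return); live=['v']
  [4] d = x  -> DEAD (d not live)
  [3] c = 7  -> DEAD (c not live)
  [2] x = 4  -> DEAD (x not live)
  [1] v = 5  -> KEEP; live=[]
Result (2 stmts):
  v = 5
  return v

Answer: v = 5
return v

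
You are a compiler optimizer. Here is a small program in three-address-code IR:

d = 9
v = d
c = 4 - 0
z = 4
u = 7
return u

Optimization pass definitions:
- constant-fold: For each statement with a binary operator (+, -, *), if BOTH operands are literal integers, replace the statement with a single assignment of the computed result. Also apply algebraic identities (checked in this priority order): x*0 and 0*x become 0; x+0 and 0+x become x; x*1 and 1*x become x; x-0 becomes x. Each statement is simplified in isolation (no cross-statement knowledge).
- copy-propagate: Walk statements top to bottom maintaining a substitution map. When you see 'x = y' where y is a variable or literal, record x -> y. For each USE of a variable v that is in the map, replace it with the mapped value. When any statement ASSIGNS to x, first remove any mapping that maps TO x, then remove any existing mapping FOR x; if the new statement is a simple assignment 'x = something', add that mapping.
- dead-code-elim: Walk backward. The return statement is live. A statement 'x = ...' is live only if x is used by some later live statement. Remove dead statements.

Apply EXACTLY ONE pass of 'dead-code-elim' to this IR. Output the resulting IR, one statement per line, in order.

Answer: u = 7
return u

Derivation:
Applying dead-code-elim statement-by-statement:
  [6] return u  -> KEEP (return); live=['u']
  [5] u = 7  -> KEEP; live=[]
  [4] z = 4  -> DEAD (z not live)
  [3] c = 4 - 0  -> DEAD (c not live)
  [2] v = d  -> DEAD (v not live)
  [1] d = 9  -> DEAD (d not live)
Result (2 stmts):
  u = 7
  return u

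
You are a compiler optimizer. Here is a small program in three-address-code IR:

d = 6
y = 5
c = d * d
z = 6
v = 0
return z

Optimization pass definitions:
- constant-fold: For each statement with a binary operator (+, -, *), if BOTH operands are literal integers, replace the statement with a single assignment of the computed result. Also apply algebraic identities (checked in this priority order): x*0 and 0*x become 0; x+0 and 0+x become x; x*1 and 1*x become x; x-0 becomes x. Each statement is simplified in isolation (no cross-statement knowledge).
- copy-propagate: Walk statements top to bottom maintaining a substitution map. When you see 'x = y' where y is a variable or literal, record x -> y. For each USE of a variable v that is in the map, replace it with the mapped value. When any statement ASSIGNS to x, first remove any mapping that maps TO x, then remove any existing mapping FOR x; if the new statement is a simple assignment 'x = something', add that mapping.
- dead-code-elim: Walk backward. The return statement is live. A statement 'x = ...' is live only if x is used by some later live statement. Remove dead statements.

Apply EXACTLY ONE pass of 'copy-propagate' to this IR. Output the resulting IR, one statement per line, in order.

Answer: d = 6
y = 5
c = 6 * 6
z = 6
v = 0
return 6

Derivation:
Applying copy-propagate statement-by-statement:
  [1] d = 6  (unchanged)
  [2] y = 5  (unchanged)
  [3] c = d * d  -> c = 6 * 6
  [4] z = 6  (unchanged)
  [5] v = 0  (unchanged)
  [6] return z  -> return 6
Result (6 stmts):
  d = 6
  y = 5
  c = 6 * 6
  z = 6
  v = 0
  return 6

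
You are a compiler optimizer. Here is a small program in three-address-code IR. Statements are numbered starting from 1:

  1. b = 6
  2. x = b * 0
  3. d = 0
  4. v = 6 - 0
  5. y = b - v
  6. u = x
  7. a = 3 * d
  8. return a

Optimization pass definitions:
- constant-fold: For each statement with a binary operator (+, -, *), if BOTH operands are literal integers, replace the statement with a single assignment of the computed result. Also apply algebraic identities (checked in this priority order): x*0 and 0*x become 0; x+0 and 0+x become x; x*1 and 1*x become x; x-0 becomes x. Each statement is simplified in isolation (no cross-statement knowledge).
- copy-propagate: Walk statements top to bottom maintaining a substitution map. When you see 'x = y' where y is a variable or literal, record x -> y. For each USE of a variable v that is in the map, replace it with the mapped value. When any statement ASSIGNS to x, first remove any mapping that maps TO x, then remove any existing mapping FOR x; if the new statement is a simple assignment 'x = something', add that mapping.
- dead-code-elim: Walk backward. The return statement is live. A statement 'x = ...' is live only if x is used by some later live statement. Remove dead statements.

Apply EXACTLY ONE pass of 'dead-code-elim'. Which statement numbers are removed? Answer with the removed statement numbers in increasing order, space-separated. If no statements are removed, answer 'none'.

Answer: 1 2 4 5 6

Derivation:
Backward liveness scan:
Stmt 1 'b = 6': DEAD (b not in live set [])
Stmt 2 'x = b * 0': DEAD (x not in live set [])
Stmt 3 'd = 0': KEEP (d is live); live-in = []
Stmt 4 'v = 6 - 0': DEAD (v not in live set ['d'])
Stmt 5 'y = b - v': DEAD (y not in live set ['d'])
Stmt 6 'u = x': DEAD (u not in live set ['d'])
Stmt 7 'a = 3 * d': KEEP (a is live); live-in = ['d']
Stmt 8 'return a': KEEP (return); live-in = ['a']
Removed statement numbers: [1, 2, 4, 5, 6]
Surviving IR:
  d = 0
  a = 3 * d
  return a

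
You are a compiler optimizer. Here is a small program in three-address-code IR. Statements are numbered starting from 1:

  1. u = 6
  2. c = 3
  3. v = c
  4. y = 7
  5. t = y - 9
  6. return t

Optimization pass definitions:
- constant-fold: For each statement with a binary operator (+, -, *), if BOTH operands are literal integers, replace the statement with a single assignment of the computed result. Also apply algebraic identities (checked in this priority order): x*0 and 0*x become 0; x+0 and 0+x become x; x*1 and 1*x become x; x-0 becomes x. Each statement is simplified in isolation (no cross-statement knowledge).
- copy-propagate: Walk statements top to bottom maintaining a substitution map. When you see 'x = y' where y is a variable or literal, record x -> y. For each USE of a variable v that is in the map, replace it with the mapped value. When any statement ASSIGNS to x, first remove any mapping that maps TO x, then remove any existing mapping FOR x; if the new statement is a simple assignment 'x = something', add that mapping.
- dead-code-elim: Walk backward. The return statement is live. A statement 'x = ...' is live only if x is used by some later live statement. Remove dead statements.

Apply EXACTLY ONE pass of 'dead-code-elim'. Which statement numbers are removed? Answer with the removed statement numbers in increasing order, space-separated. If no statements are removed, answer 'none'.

Answer: 1 2 3

Derivation:
Backward liveness scan:
Stmt 1 'u = 6': DEAD (u not in live set [])
Stmt 2 'c = 3': DEAD (c not in live set [])
Stmt 3 'v = c': DEAD (v not in live set [])
Stmt 4 'y = 7': KEEP (y is live); live-in = []
Stmt 5 't = y - 9': KEEP (t is live); live-in = ['y']
Stmt 6 'return t': KEEP (return); live-in = ['t']
Removed statement numbers: [1, 2, 3]
Surviving IR:
  y = 7
  t = y - 9
  return t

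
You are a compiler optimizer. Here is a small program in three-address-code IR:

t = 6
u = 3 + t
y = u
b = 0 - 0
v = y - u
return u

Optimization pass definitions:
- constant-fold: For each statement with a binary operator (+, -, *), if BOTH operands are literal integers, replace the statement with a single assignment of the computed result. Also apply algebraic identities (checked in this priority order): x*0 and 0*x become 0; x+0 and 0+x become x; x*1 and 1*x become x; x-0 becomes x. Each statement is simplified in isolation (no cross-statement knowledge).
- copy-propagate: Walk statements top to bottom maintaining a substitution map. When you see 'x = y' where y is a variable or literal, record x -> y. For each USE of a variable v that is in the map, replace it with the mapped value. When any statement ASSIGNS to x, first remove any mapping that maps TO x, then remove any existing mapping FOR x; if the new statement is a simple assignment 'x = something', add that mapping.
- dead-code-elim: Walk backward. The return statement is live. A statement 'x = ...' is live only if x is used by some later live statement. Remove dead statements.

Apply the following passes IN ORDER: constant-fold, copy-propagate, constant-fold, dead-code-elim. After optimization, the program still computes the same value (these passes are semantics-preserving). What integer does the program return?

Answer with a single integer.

Answer: 9

Derivation:
Initial IR:
  t = 6
  u = 3 + t
  y = u
  b = 0 - 0
  v = y - u
  return u
After constant-fold (6 stmts):
  t = 6
  u = 3 + t
  y = u
  b = 0
  v = y - u
  return u
After copy-propagate (6 stmts):
  t = 6
  u = 3 + 6
  y = u
  b = 0
  v = u - u
  return u
After constant-fold (6 stmts):
  t = 6
  u = 9
  y = u
  b = 0
  v = u - u
  return u
After dead-code-elim (2 stmts):
  u = 9
  return u
Evaluate:
  t = 6  =>  t = 6
  u = 3 + t  =>  u = 9
  y = u  =>  y = 9
  b = 0 - 0  =>  b = 0
  v = y - u  =>  v = 0
  return u = 9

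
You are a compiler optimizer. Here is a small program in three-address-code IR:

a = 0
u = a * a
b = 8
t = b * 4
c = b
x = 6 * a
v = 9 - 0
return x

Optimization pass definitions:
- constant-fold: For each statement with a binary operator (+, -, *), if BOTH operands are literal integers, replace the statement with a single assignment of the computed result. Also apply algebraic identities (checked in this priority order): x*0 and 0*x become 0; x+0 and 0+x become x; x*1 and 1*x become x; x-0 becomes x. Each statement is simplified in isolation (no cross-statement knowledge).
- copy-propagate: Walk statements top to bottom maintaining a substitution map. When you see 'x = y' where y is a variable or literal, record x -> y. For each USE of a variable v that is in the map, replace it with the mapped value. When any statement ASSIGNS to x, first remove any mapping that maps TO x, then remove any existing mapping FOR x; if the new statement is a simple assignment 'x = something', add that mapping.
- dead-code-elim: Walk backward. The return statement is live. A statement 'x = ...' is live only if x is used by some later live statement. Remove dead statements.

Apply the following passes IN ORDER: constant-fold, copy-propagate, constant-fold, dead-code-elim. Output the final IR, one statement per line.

Initial IR:
  a = 0
  u = a * a
  b = 8
  t = b * 4
  c = b
  x = 6 * a
  v = 9 - 0
  return x
After constant-fold (8 stmts):
  a = 0
  u = a * a
  b = 8
  t = b * 4
  c = b
  x = 6 * a
  v = 9
  return x
After copy-propagate (8 stmts):
  a = 0
  u = 0 * 0
  b = 8
  t = 8 * 4
  c = 8
  x = 6 * 0
  v = 9
  return x
After constant-fold (8 stmts):
  a = 0
  u = 0
  b = 8
  t = 32
  c = 8
  x = 0
  v = 9
  return x
After dead-code-elim (2 stmts):
  x = 0
  return x

Answer: x = 0
return x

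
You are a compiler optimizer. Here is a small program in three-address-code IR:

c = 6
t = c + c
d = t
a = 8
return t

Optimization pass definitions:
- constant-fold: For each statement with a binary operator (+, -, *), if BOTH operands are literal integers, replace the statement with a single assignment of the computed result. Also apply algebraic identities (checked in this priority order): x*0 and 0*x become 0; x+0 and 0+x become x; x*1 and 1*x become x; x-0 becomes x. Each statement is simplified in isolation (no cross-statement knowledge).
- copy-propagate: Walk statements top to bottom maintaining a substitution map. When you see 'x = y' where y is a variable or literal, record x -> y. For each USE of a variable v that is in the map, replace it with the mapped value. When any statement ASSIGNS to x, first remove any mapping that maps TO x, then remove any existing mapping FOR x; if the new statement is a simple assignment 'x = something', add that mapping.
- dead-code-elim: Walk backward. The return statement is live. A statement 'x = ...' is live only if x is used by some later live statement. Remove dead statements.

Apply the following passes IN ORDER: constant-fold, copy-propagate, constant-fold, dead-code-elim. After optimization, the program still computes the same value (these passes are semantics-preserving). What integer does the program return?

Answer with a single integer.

Answer: 12

Derivation:
Initial IR:
  c = 6
  t = c + c
  d = t
  a = 8
  return t
After constant-fold (5 stmts):
  c = 6
  t = c + c
  d = t
  a = 8
  return t
After copy-propagate (5 stmts):
  c = 6
  t = 6 + 6
  d = t
  a = 8
  return t
After constant-fold (5 stmts):
  c = 6
  t = 12
  d = t
  a = 8
  return t
After dead-code-elim (2 stmts):
  t = 12
  return t
Evaluate:
  c = 6  =>  c = 6
  t = c + c  =>  t = 12
  d = t  =>  d = 12
  a = 8  =>  a = 8
  return t = 12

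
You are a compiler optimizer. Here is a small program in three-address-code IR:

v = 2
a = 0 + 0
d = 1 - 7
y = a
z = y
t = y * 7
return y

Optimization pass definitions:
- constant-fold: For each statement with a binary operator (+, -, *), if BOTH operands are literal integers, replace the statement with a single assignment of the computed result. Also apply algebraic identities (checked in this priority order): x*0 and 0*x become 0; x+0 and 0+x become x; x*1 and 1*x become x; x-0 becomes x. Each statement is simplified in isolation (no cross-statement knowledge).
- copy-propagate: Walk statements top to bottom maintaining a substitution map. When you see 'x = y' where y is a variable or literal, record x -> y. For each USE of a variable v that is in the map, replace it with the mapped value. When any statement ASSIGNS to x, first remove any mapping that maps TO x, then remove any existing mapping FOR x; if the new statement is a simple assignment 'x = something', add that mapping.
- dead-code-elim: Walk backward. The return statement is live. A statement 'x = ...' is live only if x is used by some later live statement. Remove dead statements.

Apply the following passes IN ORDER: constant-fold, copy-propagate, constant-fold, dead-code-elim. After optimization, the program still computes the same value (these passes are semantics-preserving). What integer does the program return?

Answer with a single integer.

Initial IR:
  v = 2
  a = 0 + 0
  d = 1 - 7
  y = a
  z = y
  t = y * 7
  return y
After constant-fold (7 stmts):
  v = 2
  a = 0
  d = -6
  y = a
  z = y
  t = y * 7
  return y
After copy-propagate (7 stmts):
  v = 2
  a = 0
  d = -6
  y = 0
  z = 0
  t = 0 * 7
  return 0
After constant-fold (7 stmts):
  v = 2
  a = 0
  d = -6
  y = 0
  z = 0
  t = 0
  return 0
After dead-code-elim (1 stmts):
  return 0
Evaluate:
  v = 2  =>  v = 2
  a = 0 + 0  =>  a = 0
  d = 1 - 7  =>  d = -6
  y = a  =>  y = 0
  z = y  =>  z = 0
  t = y * 7  =>  t = 0
  return y = 0

Answer: 0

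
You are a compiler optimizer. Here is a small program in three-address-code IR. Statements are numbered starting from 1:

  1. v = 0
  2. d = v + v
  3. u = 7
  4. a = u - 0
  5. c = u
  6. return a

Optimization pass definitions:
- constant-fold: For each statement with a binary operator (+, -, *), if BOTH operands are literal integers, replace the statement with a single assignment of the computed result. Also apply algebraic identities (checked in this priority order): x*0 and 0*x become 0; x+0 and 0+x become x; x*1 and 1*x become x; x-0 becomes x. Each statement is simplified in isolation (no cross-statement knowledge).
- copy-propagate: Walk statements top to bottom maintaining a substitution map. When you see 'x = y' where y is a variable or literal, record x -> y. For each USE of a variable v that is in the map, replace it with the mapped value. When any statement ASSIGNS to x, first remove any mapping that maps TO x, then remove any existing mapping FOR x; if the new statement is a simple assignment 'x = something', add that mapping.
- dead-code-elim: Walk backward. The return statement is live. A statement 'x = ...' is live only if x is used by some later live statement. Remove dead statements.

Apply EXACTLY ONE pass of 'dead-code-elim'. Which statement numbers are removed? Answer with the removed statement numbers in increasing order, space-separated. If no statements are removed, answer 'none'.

Answer: 1 2 5

Derivation:
Backward liveness scan:
Stmt 1 'v = 0': DEAD (v not in live set [])
Stmt 2 'd = v + v': DEAD (d not in live set [])
Stmt 3 'u = 7': KEEP (u is live); live-in = []
Stmt 4 'a = u - 0': KEEP (a is live); live-in = ['u']
Stmt 5 'c = u': DEAD (c not in live set ['a'])
Stmt 6 'return a': KEEP (return); live-in = ['a']
Removed statement numbers: [1, 2, 5]
Surviving IR:
  u = 7
  a = u - 0
  return a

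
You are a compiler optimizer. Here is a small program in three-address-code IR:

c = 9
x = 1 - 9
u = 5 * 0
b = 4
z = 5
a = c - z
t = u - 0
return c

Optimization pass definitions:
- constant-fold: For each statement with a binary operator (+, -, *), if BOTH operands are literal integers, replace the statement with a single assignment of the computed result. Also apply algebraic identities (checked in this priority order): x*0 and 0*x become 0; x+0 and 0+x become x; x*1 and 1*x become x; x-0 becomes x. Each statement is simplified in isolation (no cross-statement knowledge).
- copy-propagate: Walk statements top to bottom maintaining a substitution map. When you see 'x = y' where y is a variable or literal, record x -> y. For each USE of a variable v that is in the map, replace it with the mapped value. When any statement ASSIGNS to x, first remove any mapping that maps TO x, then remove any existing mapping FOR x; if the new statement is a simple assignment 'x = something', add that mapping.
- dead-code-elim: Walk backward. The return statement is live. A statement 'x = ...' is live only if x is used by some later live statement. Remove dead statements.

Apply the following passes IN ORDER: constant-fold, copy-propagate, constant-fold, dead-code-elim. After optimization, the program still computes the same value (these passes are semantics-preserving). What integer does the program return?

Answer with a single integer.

Initial IR:
  c = 9
  x = 1 - 9
  u = 5 * 0
  b = 4
  z = 5
  a = c - z
  t = u - 0
  return c
After constant-fold (8 stmts):
  c = 9
  x = -8
  u = 0
  b = 4
  z = 5
  a = c - z
  t = u
  return c
After copy-propagate (8 stmts):
  c = 9
  x = -8
  u = 0
  b = 4
  z = 5
  a = 9 - 5
  t = 0
  return 9
After constant-fold (8 stmts):
  c = 9
  x = -8
  u = 0
  b = 4
  z = 5
  a = 4
  t = 0
  return 9
After dead-code-elim (1 stmts):
  return 9
Evaluate:
  c = 9  =>  c = 9
  x = 1 - 9  =>  x = -8
  u = 5 * 0  =>  u = 0
  b = 4  =>  b = 4
  z = 5  =>  z = 5
  a = c - z  =>  a = 4
  t = u - 0  =>  t = 0
  return c = 9

Answer: 9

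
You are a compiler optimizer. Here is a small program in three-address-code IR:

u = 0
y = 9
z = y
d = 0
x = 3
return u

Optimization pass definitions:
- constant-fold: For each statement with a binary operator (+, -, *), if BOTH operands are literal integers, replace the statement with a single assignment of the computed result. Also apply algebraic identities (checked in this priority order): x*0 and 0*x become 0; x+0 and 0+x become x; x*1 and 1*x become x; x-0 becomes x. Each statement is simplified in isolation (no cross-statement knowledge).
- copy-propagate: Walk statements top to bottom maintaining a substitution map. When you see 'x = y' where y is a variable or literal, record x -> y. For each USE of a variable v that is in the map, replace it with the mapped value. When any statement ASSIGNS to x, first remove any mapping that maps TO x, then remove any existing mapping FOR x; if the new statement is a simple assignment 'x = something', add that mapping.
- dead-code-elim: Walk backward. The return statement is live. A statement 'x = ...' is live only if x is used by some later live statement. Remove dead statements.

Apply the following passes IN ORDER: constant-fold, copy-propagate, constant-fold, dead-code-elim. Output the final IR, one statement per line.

Initial IR:
  u = 0
  y = 9
  z = y
  d = 0
  x = 3
  return u
After constant-fold (6 stmts):
  u = 0
  y = 9
  z = y
  d = 0
  x = 3
  return u
After copy-propagate (6 stmts):
  u = 0
  y = 9
  z = 9
  d = 0
  x = 3
  return 0
After constant-fold (6 stmts):
  u = 0
  y = 9
  z = 9
  d = 0
  x = 3
  return 0
After dead-code-elim (1 stmts):
  return 0

Answer: return 0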